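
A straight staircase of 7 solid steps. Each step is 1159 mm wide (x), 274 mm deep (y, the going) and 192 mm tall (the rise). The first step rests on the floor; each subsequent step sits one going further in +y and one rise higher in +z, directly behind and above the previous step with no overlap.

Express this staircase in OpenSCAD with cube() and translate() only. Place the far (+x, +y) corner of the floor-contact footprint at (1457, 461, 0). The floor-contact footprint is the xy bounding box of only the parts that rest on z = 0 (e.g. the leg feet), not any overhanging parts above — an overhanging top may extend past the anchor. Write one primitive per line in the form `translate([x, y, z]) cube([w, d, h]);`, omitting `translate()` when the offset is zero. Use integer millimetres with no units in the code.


translate([298, 187, 0]) cube([1159, 274, 192]);
translate([298, 461, 192]) cube([1159, 274, 192]);
translate([298, 735, 384]) cube([1159, 274, 192]);
translate([298, 1009, 576]) cube([1159, 274, 192]);
translate([298, 1283, 768]) cube([1159, 274, 192]);
translate([298, 1557, 960]) cube([1159, 274, 192]);
translate([298, 1831, 1152]) cube([1159, 274, 192]);


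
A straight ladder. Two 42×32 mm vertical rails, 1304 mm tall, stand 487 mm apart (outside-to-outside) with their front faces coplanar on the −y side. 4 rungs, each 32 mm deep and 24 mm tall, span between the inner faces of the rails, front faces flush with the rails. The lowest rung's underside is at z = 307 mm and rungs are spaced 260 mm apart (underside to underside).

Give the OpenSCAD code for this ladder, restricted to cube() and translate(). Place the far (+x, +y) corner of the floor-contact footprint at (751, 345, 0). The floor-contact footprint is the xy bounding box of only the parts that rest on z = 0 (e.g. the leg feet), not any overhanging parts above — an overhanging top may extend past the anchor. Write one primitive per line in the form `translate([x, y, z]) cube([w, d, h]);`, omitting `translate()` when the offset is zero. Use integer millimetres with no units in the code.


translate([264, 313, 0]) cube([42, 32, 1304]);
translate([709, 313, 0]) cube([42, 32, 1304]);
translate([306, 313, 307]) cube([403, 32, 24]);
translate([306, 313, 567]) cube([403, 32, 24]);
translate([306, 313, 827]) cube([403, 32, 24]);
translate([306, 313, 1087]) cube([403, 32, 24]);


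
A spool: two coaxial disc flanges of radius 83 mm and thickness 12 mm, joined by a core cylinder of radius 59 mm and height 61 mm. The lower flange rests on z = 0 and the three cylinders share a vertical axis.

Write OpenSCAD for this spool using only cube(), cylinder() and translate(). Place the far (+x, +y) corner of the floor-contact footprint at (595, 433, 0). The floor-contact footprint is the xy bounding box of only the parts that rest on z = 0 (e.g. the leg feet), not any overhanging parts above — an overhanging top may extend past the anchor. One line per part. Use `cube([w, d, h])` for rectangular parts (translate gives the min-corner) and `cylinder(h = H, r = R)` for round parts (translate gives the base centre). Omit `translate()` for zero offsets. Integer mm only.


translate([512, 350, 0]) cylinder(h = 12, r = 83);
translate([512, 350, 12]) cylinder(h = 61, r = 59);
translate([512, 350, 73]) cylinder(h = 12, r = 83);


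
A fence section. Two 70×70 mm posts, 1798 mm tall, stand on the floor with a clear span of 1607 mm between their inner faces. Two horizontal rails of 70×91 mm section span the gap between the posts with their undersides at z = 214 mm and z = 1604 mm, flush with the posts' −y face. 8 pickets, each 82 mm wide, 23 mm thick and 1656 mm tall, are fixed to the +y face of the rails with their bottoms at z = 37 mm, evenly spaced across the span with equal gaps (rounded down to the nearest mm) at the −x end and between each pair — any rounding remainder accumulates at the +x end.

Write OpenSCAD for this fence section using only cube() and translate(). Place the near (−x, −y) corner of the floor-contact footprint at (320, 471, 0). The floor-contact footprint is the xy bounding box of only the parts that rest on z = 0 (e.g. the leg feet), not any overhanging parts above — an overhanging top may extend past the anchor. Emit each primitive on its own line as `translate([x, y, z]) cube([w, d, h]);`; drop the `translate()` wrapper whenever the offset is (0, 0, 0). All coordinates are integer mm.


translate([320, 471, 0]) cube([70, 70, 1798]);
translate([1997, 471, 0]) cube([70, 70, 1798]);
translate([390, 471, 214]) cube([1607, 70, 91]);
translate([390, 471, 1604]) cube([1607, 70, 91]);
translate([495, 541, 37]) cube([82, 23, 1656]);
translate([682, 541, 37]) cube([82, 23, 1656]);
translate([869, 541, 37]) cube([82, 23, 1656]);
translate([1056, 541, 37]) cube([82, 23, 1656]);
translate([1243, 541, 37]) cube([82, 23, 1656]);
translate([1430, 541, 37]) cube([82, 23, 1656]);
translate([1617, 541, 37]) cube([82, 23, 1656]);
translate([1804, 541, 37]) cube([82, 23, 1656]);


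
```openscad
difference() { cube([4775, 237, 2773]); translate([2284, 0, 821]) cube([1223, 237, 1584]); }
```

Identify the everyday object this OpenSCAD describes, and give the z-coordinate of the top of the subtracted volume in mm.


A wall with a window opening. The window head height is 2405 mm.

A wall with a rectangular opening subtracted — a window. Sill at z = 821, opening 1584 mm tall, so the head is at 821 + 1584 = 2405 mm.


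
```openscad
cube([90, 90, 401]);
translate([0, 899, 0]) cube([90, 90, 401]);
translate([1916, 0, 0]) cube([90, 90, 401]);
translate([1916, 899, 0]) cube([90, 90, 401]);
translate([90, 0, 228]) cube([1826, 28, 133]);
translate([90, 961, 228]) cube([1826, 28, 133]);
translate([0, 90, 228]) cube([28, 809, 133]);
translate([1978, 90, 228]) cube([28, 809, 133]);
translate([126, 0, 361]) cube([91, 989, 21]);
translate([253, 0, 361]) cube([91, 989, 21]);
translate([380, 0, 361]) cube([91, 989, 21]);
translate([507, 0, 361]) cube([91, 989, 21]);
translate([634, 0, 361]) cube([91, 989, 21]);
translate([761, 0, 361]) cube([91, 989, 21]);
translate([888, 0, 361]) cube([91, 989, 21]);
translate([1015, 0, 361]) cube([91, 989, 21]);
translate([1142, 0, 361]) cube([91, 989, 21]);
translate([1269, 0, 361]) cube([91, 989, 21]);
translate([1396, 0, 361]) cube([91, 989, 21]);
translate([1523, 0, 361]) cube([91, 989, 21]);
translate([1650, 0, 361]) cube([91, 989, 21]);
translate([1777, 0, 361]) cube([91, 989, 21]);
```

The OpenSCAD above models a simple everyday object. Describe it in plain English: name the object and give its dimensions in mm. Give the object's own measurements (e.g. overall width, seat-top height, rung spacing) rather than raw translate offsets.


A bed frame 2006 mm long (x) by 989 mm wide (y). Four 90×90 mm corner posts, 401 mm tall, at the corners of the footprint. Four rails of 28 mm thickness and 133 mm height run between adjacent posts with their undersides at z = 228 mm, their outer faces flush with the outside of the frame (the two x-running rails run between the posts' inner faces; the two y-running rails run between the posts' inner faces). 14 slats, each 91 mm wide (x) and 21 mm thick, lie across the top of the two x-running rails, running the full 989 mm width of the frame in y; along x they sit between the end posts with a 36 mm gap after the −x posts and between neighbouring slats, leaving 48 mm before the +x posts.


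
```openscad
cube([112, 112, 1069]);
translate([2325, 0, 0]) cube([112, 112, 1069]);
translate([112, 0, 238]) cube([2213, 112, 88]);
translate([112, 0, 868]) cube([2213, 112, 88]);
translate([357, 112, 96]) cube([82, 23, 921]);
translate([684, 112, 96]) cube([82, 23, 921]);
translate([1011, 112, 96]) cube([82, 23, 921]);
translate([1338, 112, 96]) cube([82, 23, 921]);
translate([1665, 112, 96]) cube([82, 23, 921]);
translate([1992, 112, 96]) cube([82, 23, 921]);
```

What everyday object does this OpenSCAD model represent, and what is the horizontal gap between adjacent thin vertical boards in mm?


A fence section. The picket gap is 245 mm.

Two posts, two rails, 6 pickets — a fence section. Span 2213 mm holds 6 pickets of 82 mm with 7 equal gaps: ⌊(2213 − 6·82) / 7⌋ = 245 mm.


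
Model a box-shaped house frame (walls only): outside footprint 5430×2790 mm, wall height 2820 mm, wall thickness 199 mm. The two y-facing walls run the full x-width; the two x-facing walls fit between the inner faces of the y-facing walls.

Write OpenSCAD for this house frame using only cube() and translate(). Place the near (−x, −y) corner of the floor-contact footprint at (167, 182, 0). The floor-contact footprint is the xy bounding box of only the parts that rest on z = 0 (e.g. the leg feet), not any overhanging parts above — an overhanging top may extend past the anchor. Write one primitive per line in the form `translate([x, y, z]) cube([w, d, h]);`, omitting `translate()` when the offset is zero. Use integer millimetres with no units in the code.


translate([167, 182, 0]) cube([5430, 199, 2820]);
translate([167, 2773, 0]) cube([5430, 199, 2820]);
translate([167, 381, 0]) cube([199, 2392, 2820]);
translate([5398, 381, 0]) cube([199, 2392, 2820]);


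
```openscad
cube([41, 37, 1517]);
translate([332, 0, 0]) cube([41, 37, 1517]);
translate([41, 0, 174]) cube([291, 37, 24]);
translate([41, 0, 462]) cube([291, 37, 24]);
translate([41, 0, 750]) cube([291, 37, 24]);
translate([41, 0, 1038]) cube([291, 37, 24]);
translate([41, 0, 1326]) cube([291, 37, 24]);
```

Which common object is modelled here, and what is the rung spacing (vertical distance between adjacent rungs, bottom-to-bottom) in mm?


A ladder. The rung spacing is 288 mm.

Two tall 41×37 posts with 5 short bars between them — a ladder. Adjacent rungs sit at z = 174 and z = 462, so the spacing is 462 − 174 = 288 mm.


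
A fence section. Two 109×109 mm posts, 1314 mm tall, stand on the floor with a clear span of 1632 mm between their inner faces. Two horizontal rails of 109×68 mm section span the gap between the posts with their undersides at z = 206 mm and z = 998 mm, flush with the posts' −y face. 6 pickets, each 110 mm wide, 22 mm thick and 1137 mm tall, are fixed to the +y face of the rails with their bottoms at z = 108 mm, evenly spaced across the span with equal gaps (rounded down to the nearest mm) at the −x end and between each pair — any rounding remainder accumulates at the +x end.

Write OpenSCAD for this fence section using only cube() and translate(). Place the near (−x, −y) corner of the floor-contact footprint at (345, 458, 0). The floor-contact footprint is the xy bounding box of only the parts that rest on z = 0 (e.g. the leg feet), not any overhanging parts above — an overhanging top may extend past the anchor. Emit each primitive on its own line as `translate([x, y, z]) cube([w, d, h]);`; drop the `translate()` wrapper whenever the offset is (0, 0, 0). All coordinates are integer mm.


translate([345, 458, 0]) cube([109, 109, 1314]);
translate([2086, 458, 0]) cube([109, 109, 1314]);
translate([454, 458, 206]) cube([1632, 109, 68]);
translate([454, 458, 998]) cube([1632, 109, 68]);
translate([592, 567, 108]) cube([110, 22, 1137]);
translate([840, 567, 108]) cube([110, 22, 1137]);
translate([1088, 567, 108]) cube([110, 22, 1137]);
translate([1336, 567, 108]) cube([110, 22, 1137]);
translate([1584, 567, 108]) cube([110, 22, 1137]);
translate([1832, 567, 108]) cube([110, 22, 1137]);


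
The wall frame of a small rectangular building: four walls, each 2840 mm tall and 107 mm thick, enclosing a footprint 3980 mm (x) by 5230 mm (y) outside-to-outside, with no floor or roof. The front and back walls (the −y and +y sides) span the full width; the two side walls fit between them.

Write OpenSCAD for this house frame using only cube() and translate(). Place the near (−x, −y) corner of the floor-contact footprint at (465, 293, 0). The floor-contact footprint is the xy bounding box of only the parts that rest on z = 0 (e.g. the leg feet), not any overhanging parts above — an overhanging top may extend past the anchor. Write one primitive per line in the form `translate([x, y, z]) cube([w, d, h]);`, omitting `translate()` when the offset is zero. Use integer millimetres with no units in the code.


translate([465, 293, 0]) cube([3980, 107, 2840]);
translate([465, 5416, 0]) cube([3980, 107, 2840]);
translate([465, 400, 0]) cube([107, 5016, 2840]);
translate([4338, 400, 0]) cube([107, 5016, 2840]);


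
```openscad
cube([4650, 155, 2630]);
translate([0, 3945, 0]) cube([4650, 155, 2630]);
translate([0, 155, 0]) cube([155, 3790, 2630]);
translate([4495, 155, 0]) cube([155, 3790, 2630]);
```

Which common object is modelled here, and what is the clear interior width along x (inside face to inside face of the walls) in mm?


A house (or room) frame. The interior width is 4340 mm.

Four 2630 mm walls enclosing a rectangle with no floor or roof — a room or house frame. Outside width is 4650 mm and wall thickness is 155 mm, so the interior width is 4650 − 2 × 155 = 4340 mm.


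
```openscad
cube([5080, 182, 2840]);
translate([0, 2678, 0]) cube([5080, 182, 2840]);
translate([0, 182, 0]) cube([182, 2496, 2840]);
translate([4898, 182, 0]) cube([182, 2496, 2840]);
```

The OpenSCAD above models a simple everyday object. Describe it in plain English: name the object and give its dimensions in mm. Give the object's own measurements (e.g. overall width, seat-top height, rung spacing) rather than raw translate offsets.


The wall frame of a small rectangular building: four walls, each 2840 mm tall and 182 mm thick, enclosing a footprint 5080 mm (x) by 2860 mm (y) outside-to-outside, with no floor or roof. The front and back walls (the −y and +y sides) span the full width; the two side walls fit between them.


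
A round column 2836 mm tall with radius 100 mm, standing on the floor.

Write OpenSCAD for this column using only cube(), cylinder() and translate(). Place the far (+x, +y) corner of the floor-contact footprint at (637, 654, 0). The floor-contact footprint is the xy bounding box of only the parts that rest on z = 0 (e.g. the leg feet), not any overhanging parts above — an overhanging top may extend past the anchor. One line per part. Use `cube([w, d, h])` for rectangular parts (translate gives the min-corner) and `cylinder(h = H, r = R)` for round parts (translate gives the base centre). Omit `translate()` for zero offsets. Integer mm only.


translate([537, 554, 0]) cylinder(h = 2836, r = 100);


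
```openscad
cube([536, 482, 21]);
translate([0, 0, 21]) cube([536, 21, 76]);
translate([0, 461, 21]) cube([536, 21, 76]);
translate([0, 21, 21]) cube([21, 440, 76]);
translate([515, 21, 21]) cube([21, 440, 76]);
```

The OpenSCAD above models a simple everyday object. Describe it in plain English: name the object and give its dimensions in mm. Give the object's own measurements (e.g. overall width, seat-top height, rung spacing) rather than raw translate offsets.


An open-topped rectangular box: outside dimensions 536×482×97 mm, with a uniform wall and base thickness of 21 mm. The base is a full 536×482 slab on the floor; four walls sit on top of the base. The front and back walls (the −y and +y sides) span the full width; the two side walls fit between them.


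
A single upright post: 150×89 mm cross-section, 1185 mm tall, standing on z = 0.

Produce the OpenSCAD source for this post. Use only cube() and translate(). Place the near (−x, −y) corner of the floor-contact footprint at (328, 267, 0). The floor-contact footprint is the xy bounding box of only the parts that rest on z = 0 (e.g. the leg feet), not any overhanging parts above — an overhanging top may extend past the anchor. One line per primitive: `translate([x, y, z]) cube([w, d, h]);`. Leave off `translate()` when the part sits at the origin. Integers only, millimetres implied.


translate([328, 267, 0]) cube([150, 89, 1185]);


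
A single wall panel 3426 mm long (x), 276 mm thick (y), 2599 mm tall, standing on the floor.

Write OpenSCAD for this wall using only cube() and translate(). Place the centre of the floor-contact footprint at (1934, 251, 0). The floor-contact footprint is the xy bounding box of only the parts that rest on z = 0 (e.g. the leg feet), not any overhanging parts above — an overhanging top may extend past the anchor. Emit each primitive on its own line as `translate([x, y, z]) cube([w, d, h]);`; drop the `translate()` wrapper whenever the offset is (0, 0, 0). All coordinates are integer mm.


translate([221, 113, 0]) cube([3426, 276, 2599]);


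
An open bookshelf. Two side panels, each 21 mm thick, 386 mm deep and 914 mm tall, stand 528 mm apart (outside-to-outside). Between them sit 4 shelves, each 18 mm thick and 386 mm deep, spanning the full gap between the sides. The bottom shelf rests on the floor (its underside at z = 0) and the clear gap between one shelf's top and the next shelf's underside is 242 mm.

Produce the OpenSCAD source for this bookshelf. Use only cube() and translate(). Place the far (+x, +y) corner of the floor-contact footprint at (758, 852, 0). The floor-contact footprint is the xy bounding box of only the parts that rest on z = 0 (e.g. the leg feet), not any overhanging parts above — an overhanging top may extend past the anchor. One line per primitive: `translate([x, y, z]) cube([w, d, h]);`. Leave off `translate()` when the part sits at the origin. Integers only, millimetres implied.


translate([230, 466, 0]) cube([21, 386, 914]);
translate([737, 466, 0]) cube([21, 386, 914]);
translate([251, 466, 0]) cube([486, 386, 18]);
translate([251, 466, 260]) cube([486, 386, 18]);
translate([251, 466, 520]) cube([486, 386, 18]);
translate([251, 466, 780]) cube([486, 386, 18]);


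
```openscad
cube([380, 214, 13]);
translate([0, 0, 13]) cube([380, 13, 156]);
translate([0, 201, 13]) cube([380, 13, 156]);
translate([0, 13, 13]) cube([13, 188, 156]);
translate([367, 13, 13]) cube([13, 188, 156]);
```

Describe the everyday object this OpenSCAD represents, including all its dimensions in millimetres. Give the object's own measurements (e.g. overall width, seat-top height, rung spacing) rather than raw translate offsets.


An open-topped rectangular box: outside dimensions 380×214×169 mm, with a uniform wall and base thickness of 13 mm. The base is a full 380×214 slab on the floor; four walls sit on top of the base. The front and back walls (the −y and +y sides) span the full width; the two side walls fit between them.


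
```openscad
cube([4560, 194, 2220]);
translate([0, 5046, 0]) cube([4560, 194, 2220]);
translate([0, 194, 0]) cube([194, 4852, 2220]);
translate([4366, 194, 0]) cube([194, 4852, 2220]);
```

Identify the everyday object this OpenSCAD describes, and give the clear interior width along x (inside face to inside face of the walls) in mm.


A house (or room) frame. The interior width is 4172 mm.

Four 2220 mm walls enclosing a rectangle with no floor or roof — a room or house frame. Outside width is 4560 mm and wall thickness is 194 mm, so the interior width is 4560 − 2 × 194 = 4172 mm.


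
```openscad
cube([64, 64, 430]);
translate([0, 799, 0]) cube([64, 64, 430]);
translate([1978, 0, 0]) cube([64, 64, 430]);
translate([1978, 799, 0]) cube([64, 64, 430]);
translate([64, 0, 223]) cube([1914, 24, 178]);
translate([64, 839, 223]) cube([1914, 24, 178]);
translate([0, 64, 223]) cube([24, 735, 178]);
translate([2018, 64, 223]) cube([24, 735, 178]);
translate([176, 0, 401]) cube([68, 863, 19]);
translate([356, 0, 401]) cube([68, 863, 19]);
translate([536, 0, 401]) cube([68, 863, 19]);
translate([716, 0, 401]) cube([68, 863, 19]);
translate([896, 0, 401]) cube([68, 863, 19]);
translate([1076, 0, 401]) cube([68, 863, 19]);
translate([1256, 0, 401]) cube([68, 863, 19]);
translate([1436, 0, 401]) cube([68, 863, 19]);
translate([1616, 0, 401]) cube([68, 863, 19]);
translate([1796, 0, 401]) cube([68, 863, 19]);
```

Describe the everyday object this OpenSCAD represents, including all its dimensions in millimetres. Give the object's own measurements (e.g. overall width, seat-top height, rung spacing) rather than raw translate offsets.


A bed frame 2042 mm long (x) by 863 mm wide (y). Four 64×64 mm corner posts, 430 mm tall, at the corners of the footprint. Four rails of 24 mm thickness and 178 mm height run between adjacent posts with their undersides at z = 223 mm, their outer faces flush with the outside of the frame (the two x-running rails run between the posts' inner faces; the two y-running rails run between the posts' inner faces). 10 slats, each 68 mm wide (x) and 19 mm thick, lie across the top of the two x-running rails, running the full 863 mm width of the frame in y; along x they sit between the end posts with a 112 mm gap after the −x posts and between neighbouring slats, leaving 114 mm before the +x posts.


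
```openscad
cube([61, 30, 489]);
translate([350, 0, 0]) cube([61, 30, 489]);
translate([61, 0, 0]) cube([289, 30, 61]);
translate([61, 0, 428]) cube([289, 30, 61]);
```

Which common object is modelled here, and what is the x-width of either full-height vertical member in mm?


A picture frame. The border width is 61 mm.

Four thin pieces enclosing a rectangular opening — a picture frame. The two full-height stiles are 489 mm tall; the top rail sits at z = 428 and is 61 mm tall, so the border above the opening is 489 − 428 = 61 mm, matching the stile x-width.


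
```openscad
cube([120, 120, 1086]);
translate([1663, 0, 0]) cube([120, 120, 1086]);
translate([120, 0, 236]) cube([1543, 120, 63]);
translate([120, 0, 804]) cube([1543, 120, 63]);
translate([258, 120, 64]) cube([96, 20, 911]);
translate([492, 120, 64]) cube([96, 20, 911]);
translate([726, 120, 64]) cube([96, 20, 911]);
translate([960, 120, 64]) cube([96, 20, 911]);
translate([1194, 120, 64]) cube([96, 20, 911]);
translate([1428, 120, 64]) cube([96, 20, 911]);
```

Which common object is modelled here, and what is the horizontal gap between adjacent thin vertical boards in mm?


A fence section. The picket gap is 138 mm.

Two posts, two rails, 6 pickets — a fence section. Span 1543 mm holds 6 pickets of 96 mm with 7 equal gaps: ⌊(1543 − 6·96) / 7⌋ = 138 mm.


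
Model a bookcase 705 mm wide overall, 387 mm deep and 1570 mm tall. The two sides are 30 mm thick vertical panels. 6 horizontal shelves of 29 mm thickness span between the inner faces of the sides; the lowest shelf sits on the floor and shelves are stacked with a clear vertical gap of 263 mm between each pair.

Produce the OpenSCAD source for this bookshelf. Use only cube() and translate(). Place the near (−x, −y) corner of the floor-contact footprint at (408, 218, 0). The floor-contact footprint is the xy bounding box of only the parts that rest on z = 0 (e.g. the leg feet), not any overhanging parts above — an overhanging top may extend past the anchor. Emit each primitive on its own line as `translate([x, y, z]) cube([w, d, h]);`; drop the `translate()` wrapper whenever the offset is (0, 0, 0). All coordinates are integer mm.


translate([408, 218, 0]) cube([30, 387, 1570]);
translate([1083, 218, 0]) cube([30, 387, 1570]);
translate([438, 218, 0]) cube([645, 387, 29]);
translate([438, 218, 292]) cube([645, 387, 29]);
translate([438, 218, 584]) cube([645, 387, 29]);
translate([438, 218, 876]) cube([645, 387, 29]);
translate([438, 218, 1168]) cube([645, 387, 29]);
translate([438, 218, 1460]) cube([645, 387, 29]);


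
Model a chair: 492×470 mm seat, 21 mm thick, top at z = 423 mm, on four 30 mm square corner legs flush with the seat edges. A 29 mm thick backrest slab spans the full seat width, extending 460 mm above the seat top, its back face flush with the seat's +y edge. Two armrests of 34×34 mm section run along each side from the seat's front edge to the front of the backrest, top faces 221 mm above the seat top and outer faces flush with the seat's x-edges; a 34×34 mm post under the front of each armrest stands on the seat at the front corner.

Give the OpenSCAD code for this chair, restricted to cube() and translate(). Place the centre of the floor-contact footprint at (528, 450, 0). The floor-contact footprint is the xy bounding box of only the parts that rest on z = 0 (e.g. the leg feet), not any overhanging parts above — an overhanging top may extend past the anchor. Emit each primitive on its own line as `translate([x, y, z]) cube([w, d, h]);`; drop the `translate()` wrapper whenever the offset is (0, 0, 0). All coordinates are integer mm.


translate([282, 215, 402]) cube([492, 470, 21]);
translate([282, 215, 0]) cube([30, 30, 402]);
translate([744, 215, 0]) cube([30, 30, 402]);
translate([282, 655, 0]) cube([30, 30, 402]);
translate([744, 655, 0]) cube([30, 30, 402]);
translate([282, 656, 423]) cube([492, 29, 460]);
translate([282, 215, 610]) cube([34, 441, 34]);
translate([740, 215, 610]) cube([34, 441, 34]);
translate([282, 215, 423]) cube([34, 34, 187]);
translate([740, 215, 423]) cube([34, 34, 187]);


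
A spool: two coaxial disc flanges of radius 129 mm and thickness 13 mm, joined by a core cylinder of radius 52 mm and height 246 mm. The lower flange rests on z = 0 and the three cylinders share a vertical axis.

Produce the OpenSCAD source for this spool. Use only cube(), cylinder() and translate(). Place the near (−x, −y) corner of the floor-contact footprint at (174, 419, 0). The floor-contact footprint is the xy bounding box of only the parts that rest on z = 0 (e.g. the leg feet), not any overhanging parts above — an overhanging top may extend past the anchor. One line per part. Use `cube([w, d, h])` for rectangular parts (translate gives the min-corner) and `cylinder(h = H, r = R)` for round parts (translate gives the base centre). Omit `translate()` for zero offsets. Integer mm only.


translate([303, 548, 0]) cylinder(h = 13, r = 129);
translate([303, 548, 13]) cylinder(h = 246, r = 52);
translate([303, 548, 259]) cylinder(h = 13, r = 129);


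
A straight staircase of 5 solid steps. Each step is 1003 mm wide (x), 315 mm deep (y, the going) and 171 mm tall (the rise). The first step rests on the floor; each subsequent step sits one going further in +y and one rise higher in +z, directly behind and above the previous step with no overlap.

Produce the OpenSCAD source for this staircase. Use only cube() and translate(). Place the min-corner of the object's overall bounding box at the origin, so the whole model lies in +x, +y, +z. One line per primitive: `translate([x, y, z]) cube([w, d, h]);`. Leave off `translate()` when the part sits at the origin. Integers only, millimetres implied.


cube([1003, 315, 171]);
translate([0, 315, 171]) cube([1003, 315, 171]);
translate([0, 630, 342]) cube([1003, 315, 171]);
translate([0, 945, 513]) cube([1003, 315, 171]);
translate([0, 1260, 684]) cube([1003, 315, 171]);


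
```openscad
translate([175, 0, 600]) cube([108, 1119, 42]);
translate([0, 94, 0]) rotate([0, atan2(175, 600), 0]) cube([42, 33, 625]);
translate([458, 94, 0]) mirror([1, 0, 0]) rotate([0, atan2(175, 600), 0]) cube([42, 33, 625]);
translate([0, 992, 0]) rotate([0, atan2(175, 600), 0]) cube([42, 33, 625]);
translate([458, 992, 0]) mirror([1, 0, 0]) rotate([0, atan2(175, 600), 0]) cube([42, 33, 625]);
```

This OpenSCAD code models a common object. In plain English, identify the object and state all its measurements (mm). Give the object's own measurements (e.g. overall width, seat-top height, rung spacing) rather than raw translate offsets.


A sawhorse. A 108×1119×42 mm beam (x, y, z) sits on two A-frame leg pairs. Each pair is two raked legs of 42×33 mm section (33 mm along y) splaying symmetrically in x. Each leg rises 600 mm vertically over 175 mm of horizontal reach and is 625 mm long along its own axis. Every leg's outer bottom edge rests on the floor and its outer top edge meets a bottom edge of the beam — the left legs (tilting toward +x) meet the beam's −x bottom edge, the right legs (their mirror images, tilting toward −x) meet its +x bottom edge — so the leg tops tuck under the beam, the beam's underside is 600 mm above the floor, and the feet are 458 mm apart outside-to-outside with the beam centred between them. The two leg pairs are set in 94 mm from either end of the beam.


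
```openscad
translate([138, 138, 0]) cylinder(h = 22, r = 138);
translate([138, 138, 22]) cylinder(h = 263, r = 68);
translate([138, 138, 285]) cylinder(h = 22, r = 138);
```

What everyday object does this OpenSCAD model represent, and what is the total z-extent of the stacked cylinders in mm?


A spool. The overall height is 307 mm.

Three coaxial cylinders, large–small–large — a spool. Two 22 mm flanges and a 263 mm core give 22 + 263 + 22 = 307 mm.


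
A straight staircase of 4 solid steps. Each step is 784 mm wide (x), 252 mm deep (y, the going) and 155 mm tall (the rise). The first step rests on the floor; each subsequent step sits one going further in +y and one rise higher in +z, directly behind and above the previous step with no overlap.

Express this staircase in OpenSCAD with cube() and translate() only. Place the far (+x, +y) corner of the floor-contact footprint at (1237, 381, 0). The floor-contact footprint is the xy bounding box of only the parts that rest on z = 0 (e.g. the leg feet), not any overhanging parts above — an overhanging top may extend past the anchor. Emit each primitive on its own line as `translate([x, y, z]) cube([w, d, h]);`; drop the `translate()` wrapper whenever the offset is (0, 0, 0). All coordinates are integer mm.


translate([453, 129, 0]) cube([784, 252, 155]);
translate([453, 381, 155]) cube([784, 252, 155]);
translate([453, 633, 310]) cube([784, 252, 155]);
translate([453, 885, 465]) cube([784, 252, 155]);


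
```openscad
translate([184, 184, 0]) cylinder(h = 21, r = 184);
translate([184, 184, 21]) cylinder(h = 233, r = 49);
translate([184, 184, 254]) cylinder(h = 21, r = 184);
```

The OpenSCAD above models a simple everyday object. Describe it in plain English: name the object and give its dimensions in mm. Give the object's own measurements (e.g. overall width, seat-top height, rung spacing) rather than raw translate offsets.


A spool: two coaxial disc flanges of radius 184 mm and thickness 21 mm, joined by a core cylinder of radius 49 mm and height 233 mm. The lower flange rests on z = 0 and the three cylinders share a vertical axis.


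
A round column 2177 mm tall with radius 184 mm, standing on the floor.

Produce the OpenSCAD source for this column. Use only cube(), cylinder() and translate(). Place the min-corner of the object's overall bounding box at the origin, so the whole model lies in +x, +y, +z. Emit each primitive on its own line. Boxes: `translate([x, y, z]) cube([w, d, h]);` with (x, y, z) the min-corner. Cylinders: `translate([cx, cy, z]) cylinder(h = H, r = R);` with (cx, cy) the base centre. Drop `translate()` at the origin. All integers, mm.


translate([184, 184, 0]) cylinder(h = 2177, r = 184);


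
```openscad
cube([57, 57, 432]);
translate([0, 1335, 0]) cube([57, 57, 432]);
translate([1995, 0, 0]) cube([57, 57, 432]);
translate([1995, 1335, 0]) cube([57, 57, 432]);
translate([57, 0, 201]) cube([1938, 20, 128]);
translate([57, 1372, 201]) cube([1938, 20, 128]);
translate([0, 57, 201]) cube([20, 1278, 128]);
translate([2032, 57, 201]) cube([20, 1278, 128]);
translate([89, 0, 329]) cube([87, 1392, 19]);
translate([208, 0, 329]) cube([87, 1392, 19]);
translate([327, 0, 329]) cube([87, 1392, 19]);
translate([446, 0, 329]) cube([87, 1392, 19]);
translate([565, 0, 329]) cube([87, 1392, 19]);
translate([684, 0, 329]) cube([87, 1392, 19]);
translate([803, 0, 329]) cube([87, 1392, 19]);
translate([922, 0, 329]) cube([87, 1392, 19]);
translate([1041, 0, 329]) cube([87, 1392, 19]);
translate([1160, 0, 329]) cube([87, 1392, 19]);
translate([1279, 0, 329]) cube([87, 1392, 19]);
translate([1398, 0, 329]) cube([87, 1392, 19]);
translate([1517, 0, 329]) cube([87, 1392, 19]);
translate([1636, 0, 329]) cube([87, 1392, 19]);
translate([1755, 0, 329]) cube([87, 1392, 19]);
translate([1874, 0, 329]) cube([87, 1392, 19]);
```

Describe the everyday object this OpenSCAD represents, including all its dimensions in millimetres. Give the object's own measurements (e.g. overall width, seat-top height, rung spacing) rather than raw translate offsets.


A bed frame 2052 mm long (x) by 1392 mm wide (y). Four 57×57 mm corner posts, 432 mm tall, at the corners of the footprint. Four rails of 20 mm thickness and 128 mm height run between adjacent posts with their undersides at z = 201 mm, their outer faces flush with the outside of the frame (the two x-running rails run between the posts' inner faces; the two y-running rails run between the posts' inner faces). 16 slats, each 87 mm wide (x) and 19 mm thick, lie across the top of the two x-running rails, running the full 1392 mm width of the frame in y; along x they sit between the end posts with a 32 mm gap after the −x posts and between neighbouring slats, leaving 34 mm before the +x posts.


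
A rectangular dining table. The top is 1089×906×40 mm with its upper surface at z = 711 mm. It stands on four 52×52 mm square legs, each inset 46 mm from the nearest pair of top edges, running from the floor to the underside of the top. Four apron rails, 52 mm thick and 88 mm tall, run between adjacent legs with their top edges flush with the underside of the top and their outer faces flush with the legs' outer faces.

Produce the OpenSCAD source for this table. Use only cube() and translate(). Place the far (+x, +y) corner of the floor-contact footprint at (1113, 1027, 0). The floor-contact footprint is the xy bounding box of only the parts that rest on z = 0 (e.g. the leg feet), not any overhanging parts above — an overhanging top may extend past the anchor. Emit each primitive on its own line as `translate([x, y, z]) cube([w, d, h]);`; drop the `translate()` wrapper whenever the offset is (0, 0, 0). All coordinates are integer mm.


translate([70, 167, 671]) cube([1089, 906, 40]);
translate([116, 213, 0]) cube([52, 52, 671]);
translate([1061, 213, 0]) cube([52, 52, 671]);
translate([116, 975, 0]) cube([52, 52, 671]);
translate([1061, 975, 0]) cube([52, 52, 671]);
translate([168, 213, 583]) cube([893, 52, 88]);
translate([168, 975, 583]) cube([893, 52, 88]);
translate([116, 265, 583]) cube([52, 710, 88]);
translate([1061, 265, 583]) cube([52, 710, 88]);


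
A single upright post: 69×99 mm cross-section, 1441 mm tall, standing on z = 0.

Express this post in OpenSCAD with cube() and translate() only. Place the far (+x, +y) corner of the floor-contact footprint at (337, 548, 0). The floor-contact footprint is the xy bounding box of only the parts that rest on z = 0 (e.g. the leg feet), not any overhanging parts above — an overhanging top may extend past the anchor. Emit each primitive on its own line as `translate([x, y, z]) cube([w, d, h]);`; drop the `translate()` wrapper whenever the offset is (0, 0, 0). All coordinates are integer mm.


translate([268, 449, 0]) cube([69, 99, 1441]);


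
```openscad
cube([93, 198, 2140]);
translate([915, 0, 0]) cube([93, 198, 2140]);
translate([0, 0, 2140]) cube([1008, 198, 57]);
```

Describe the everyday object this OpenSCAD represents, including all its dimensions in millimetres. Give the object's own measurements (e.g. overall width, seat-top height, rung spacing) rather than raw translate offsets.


A door frame. The clear opening is 822 mm wide and 2140 mm high. Two 93 mm wide jambs, 198 mm deep, stand either side of the opening from the floor to the top of the opening. A 57 mm thick head sits across the top of both jambs, spanning the full outside width of the frame.


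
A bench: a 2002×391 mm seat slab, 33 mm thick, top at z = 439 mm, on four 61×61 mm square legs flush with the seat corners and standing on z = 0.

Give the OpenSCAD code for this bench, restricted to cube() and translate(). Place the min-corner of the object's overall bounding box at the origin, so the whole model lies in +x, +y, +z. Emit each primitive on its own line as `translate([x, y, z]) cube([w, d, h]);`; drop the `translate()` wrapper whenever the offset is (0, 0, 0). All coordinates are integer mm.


translate([0, 0, 406]) cube([2002, 391, 33]);
cube([61, 61, 406]);
translate([0, 330, 0]) cube([61, 61, 406]);
translate([1941, 0, 0]) cube([61, 61, 406]);
translate([1941, 330, 0]) cube([61, 61, 406]);


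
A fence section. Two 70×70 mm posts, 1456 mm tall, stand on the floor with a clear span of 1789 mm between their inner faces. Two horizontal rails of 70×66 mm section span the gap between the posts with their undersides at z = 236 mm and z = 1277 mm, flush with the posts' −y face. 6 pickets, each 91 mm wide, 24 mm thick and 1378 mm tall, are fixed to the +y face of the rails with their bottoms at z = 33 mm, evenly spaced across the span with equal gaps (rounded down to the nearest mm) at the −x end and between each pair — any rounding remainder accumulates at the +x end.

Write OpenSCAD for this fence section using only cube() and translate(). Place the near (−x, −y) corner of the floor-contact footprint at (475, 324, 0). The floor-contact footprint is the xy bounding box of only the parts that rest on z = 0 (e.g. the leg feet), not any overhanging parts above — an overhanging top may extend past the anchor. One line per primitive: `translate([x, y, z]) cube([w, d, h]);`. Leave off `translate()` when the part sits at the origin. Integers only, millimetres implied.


translate([475, 324, 0]) cube([70, 70, 1456]);
translate([2334, 324, 0]) cube([70, 70, 1456]);
translate([545, 324, 236]) cube([1789, 70, 66]);
translate([545, 324, 1277]) cube([1789, 70, 66]);
translate([722, 394, 33]) cube([91, 24, 1378]);
translate([990, 394, 33]) cube([91, 24, 1378]);
translate([1258, 394, 33]) cube([91, 24, 1378]);
translate([1526, 394, 33]) cube([91, 24, 1378]);
translate([1794, 394, 33]) cube([91, 24, 1378]);
translate([2062, 394, 33]) cube([91, 24, 1378]);


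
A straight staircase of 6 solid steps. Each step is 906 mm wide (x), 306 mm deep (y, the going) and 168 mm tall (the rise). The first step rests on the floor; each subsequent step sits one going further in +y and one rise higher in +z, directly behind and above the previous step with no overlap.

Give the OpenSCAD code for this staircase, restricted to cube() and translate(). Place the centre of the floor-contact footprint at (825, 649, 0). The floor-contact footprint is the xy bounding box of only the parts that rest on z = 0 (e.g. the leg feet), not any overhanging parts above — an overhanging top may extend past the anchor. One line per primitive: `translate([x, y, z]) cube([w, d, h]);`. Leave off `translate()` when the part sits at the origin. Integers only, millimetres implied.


translate([372, 496, 0]) cube([906, 306, 168]);
translate([372, 802, 168]) cube([906, 306, 168]);
translate([372, 1108, 336]) cube([906, 306, 168]);
translate([372, 1414, 504]) cube([906, 306, 168]);
translate([372, 1720, 672]) cube([906, 306, 168]);
translate([372, 2026, 840]) cube([906, 306, 168]);


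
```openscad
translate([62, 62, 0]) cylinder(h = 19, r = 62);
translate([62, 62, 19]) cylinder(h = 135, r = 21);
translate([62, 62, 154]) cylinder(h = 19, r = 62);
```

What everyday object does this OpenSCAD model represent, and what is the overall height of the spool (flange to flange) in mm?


A spool. The overall height is 173 mm.

Three coaxial cylinders, large–small–large — a spool. Two 19 mm flanges and a 135 mm core give 19 + 135 + 19 = 173 mm.


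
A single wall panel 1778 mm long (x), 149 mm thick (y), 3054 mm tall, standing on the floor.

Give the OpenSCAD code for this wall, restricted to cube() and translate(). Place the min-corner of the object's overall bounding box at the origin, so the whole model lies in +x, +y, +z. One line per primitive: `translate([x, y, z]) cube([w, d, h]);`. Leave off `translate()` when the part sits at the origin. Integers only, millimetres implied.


cube([1778, 149, 3054]);


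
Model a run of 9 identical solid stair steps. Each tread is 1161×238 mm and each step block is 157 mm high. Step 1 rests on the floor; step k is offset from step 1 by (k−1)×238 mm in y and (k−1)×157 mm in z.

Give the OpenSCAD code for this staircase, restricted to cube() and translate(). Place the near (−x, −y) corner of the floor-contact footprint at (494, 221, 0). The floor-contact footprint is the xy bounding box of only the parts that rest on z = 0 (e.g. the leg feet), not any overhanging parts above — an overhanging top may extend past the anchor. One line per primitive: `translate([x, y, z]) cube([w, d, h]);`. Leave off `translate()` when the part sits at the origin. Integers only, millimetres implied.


translate([494, 221, 0]) cube([1161, 238, 157]);
translate([494, 459, 157]) cube([1161, 238, 157]);
translate([494, 697, 314]) cube([1161, 238, 157]);
translate([494, 935, 471]) cube([1161, 238, 157]);
translate([494, 1173, 628]) cube([1161, 238, 157]);
translate([494, 1411, 785]) cube([1161, 238, 157]);
translate([494, 1649, 942]) cube([1161, 238, 157]);
translate([494, 1887, 1099]) cube([1161, 238, 157]);
translate([494, 2125, 1256]) cube([1161, 238, 157]);
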